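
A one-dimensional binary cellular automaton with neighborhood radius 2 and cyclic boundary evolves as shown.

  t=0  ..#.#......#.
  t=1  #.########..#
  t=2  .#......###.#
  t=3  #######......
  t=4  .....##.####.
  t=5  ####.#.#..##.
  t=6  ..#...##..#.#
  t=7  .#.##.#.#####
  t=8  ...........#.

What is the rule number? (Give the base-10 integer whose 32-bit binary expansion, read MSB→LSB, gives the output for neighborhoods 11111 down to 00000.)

  [31] ##### => .  t=1,i=4
  [30] ####. => #  t=1,i=8
  [29] ###.# => .  t=2,i=10
  [28] ###.. => #  t=1,i=9
  [27] ##.## => #  t=1,i=1
  [26] ##.#. => .  t=2,i=11
  [25] ##..# => #  t=1,i=10
  [24] ##... => .  t=3,i=7
  [23] #.### => .  t=1,i=2
  [22] #.##. => .  t=7,i=3
  [21] #.#.# => .  t=2,i=12
  [20] #.#.. => #  t=0,i=4
  [19] #..## => .  t=1,i=11
  [18] #..#. => #  t=6,i=1
  [17] #...# => #  t=0,i=0
  [16] #.... => #  t=0,i=6
  [15] .#### => .  t=1,i=3
  [14] .###. => .  t=2,i=9
  [13] .##.# => .  t=1,i=0
  [12] .##.. => .  t=6,i=7
  [11] .#.## => .  t=7,i=2
  [10] .#.#. => #  t=0,i=3
  [9] .#..# => .  t=5,i=8
  [8] .#... => #  t=0,i=5
  [7] ..### => .  t=2,i=8
  [6] ..##. => #  t=1,i=12
  [5] ..#.# => #  t=0,i=2
  [4] ..#.. => .  t=0,i=11
  [3] ...## => .  t=2,i=7
  [2] ...#. => .  t=0,i=1
  [1] ....# => #  t=0,i=9
  [0] ..... => #  t=0,i=7
  bits 01011010000101110000010101100011 = 1511458147

1511458147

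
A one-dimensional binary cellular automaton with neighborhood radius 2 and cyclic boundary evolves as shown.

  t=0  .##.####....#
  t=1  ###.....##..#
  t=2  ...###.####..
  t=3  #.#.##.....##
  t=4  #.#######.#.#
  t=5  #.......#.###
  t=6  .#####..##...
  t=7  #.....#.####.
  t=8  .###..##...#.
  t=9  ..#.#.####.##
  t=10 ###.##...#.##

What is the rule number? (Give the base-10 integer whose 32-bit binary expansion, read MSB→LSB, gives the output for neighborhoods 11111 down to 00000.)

  nb #####: next=.  (t=4,i=4, bit31=0)
  nb ####.: next=.  (t=0,i=6, bit30=0)
  nb ###.#: next=#  (t=2,i=5, bit29=1)
  nb ###..: next=.  (t=0,i=7, bit28=0)
  nb ##.##: next=.  (t=0,i=3, bit27=0)
  nb ##.#.: next=.  (t=3,i=1, bit26=0)
  nb ##..#: next=#  (t=1,i=10, bit25=1)
  nb ##...: next=#  (t=0,i=8, bit24=1)
  nb #.###: next=.  (t=0,i=4, bit23=0)
  nb #.##.: next=#  (t=0,i=1, bit22=1)
  nb #.#.#: next=#  (t=3,i=2, bit21=1)
  nb #.#..: next=.  (t=7,i=0, bit20=0)
  nb #..##: next=.  (t=1,i=11, bit19=0)
  nb #..#.: next=#  (t=9,i=1, bit18=1)
  nb #...#: next=#  (t=8,i=9, bit17=1)
  nb #....: next=#  (t=0,i=9, bit16=1)
  nb .####: next=.  (t=0,i=5, bit15=0)
  nb .###.: next=#  (t=2,i=4, bit14=1)
  nb .##.#: next=#  (t=0,i=2, bit13=1)
  nb .##..: next=#  (t=1,i=9, bit12=1)
  nb .#.##: next=#  (t=0,i=0, bit11=1)
  nb .#.#.: next=.  (t=9,i=3, bit10=0)
  nb .#..#: next=#  (t=8,i=12, bit9=1)
  nb .#...: next=#  (t=7,i=1, bit8=1)
  nb ..###: next=.  (t=1,i=12, bit7=0)
  nb ..##.: next=#  (t=1,i=8, bit6=1)
  nb ..#.#: next=#  (t=0,i=12, bit5=1)
  nb ..#..: next=#  (t=8,i=11, bit4=1)
  nb ...##: next=#  (t=1,i=7, bit3=1)
  nb ...#.: next=.  (t=0,i=11, bit2=0)
  nb ....#: next=.  (t=0,i=10, bit1=0)
  nb .....: next=#  (t=1,i=5, bit0=1)
  bits 00100011011001110111101101111001 = 593984377

593984377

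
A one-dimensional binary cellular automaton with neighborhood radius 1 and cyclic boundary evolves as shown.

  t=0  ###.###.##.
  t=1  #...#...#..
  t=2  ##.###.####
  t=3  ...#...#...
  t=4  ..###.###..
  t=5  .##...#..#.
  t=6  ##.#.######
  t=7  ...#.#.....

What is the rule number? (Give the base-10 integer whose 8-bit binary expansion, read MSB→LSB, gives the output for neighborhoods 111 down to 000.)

30

  nb ###: next=.  (t=0,i=1, bit7=0)
  nb ##.: next=.  (t=0,i=2, bit6=0)
  nb #.#: next=.  (t=0,i=3, bit5=0)
  nb #..: next=#  (t=1,i=1, bit4=1)
  nb .##: next=#  (t=0,i=0, bit3=1)
  nb .#.: next=#  (t=1,i=0, bit2=1)
  nb ..#: next=#  (t=1,i=3, bit1=1)
  nb ...: next=.  (t=1,i=2, bit0=0)
  bits 00011110 = 30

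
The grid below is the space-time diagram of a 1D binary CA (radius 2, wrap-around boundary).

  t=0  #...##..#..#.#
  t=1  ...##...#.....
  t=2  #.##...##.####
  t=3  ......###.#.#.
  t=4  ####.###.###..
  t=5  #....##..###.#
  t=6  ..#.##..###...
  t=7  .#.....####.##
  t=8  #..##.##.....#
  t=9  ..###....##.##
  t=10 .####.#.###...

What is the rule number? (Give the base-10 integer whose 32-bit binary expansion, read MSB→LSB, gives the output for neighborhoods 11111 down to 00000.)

  nb #####: next=#  (t=2,i=12, bit31=1)
  nb ####.: next=.  (t=2,i=13, bit30=0)
  nb ###.#: next=.  (t=2,i=0, bit29=0)
  nb ###..: next=#  (t=4,i=11, bit28=1)
  nb ##.##: next=.  (t=2,i=1, bit27=0)
  nb ##.#.: next=#  (t=3,i=9, bit26=1)
  nb ##..#: next=.  (t=0,i=6, bit25=0)
  nb ##...: next=.  (t=0,i=1, bit24=0)
  nb #.###: next=#  (t=2,i=10, bit23=1)
  nb #.##.: next=.  (t=0,i=13, bit22=0)
  nb #.#.#: next=#  (t=3,i=10, bit21=1)
  nb #.#..: next=.  (t=3,i=12, bit20=0)
  nb #..##: next=#  (t=4,i=13, bit19=1)
  nb #..#.: next=.  (t=0,i=7, bit18=0)
  nb #...#: next=.  (t=0,i=2, bit17=0)
  nb #....: next=#  (t=1,i=10, bit16=1)
  nb .####: next=.  (t=2,i=11, bit15=0)
  nb .###.: next=#  (t=3,i=7, bit14=1)
  nb .##.#: next=#  (t=2,i=8, bit13=1)
  nb .##..: next=.  (t=0,i=0, bit12=0)
  nb .#.##: next=.  (t=0,i=12, bit11=0)
  nb .#.#.: next=#  (t=3,i=11, bit10=1)
  nb .#..#: next=.  (t=0,i=9, bit9=0)
  nb .#...: next=.  (t=1,i=9, bit8=0)
  nb ..###: next=#  (t=3,i=6, bit7=1)
  nb ..##.: next=#  (t=0,i=4, bit6=1)
  nb ..#.#: next=.  (t=0,i=11, bit5=0)
  nb ..#..: next=#  (t=0,i=8, bit4=1)
  nb ...##: next=#  (t=0,i=3, bit3=1)
  nb ...#.: next=#  (t=1,i=7, bit2=1)
  nb ....#: next=.  (t=1,i=1, bit1=0)
  nb .....: next=#  (t=1,i=0, bit0=1)
  bits 10010100101010010110010011011101 = 2494129373

2494129373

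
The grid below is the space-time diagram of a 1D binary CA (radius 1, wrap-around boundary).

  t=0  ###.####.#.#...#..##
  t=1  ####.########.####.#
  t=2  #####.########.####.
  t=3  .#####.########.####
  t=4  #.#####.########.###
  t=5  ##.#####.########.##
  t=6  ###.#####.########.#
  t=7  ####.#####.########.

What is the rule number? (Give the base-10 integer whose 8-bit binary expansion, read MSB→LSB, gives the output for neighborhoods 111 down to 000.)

  ### -> #   bit 7 = 1  t=0,i=0
  ##. -> #   bit 6 = 1  t=0,i=2
  #.# -> #   bit 5 = 1  t=0,i=3
  #.. -> #   bit 4 = 1  t=0,i=12
  .## -> .   bit 3 = 0  t=0,i=4
  .#. -> #   bit 2 = 1  t=0,i=9
  ..# -> #   bit 1 = 1  t=0,i=14
  ... -> .   bit 0 = 0  t=0,i=13
  bits 11110110 = 246

246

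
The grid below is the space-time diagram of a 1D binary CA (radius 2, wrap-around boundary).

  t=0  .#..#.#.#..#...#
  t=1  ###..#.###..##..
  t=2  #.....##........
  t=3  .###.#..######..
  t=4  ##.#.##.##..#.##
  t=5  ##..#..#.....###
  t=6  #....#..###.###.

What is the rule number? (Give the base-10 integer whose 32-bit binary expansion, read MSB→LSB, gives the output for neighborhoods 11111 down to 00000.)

  nb #####: next=.  (t=3,i=10, bit31=0)
  nb ####.: next=#  (t=3,i=12, bit30=1)
  nb ###.#: next=#  (t=3,i=3, bit29=1)
  nb ###..: next=.  (t=1,i=2, bit28=0)
  nb ##.##: next=#  (t=4,i=7, bit27=1)
  nb ##.#.: next=.  (t=3,i=4, bit26=0)
  nb ##..#: next=.  (t=1,i=3, bit25=0)
  nb ##...: next=#  (t=2,i=8, bit24=1)
  nb #.###: next=#  (t=1,i=7, bit23=1)
  nb #.##.: next=.  (t=4,i=5, bit22=0)
  nb #.#.#: next=.  (t=0,i=6, bit21=0)
  nb #.#..: next=#  (t=0,i=1, bit20=1)
  nb #..##: next=.  (t=1,i=11, bit19=0)
  nb #..#.: next=.  (t=0,i=3, bit18=0)
  nb #...#: next=#  (t=0,i=13, bit17=1)
  nb #....: next=#  (t=2,i=2, bit16=1)
  nb .####: next=#  (t=3,i=9, bit15=1)
  nb .###.: next=.  (t=1,i=1, bit14=0)
  nb .##.#: next=.  (t=4,i=6, bit13=0)
  nb .##..: next=.  (t=1,i=13, bit12=0)
  nb .#.##: next=#  (t=1,i=6, bit11=1)
  nb .#.#.: next=#  (t=0,i=0, bit10=1)
  nb .#..#: next=#  (t=0,i=2, bit9=1)
  nb .#...: next=#  (t=0,i=12, bit8=1)
  nb ..###: next=#  (t=1,i=0, bit7=1)
  nb ..##.: next=.  (t=1,i=12, bit6=0)
  nb ..#.#: next=.  (t=0,i=4, bit5=0)
  nb ..#..: next=.  (t=0,i=11, bit4=0)
  nb ...##: next=#  (t=2,i=5, bit3=1)
  nb ...#.: next=.  (t=0,i=14, bit2=0)
  nb ....#: next=.  (t=2,i=4, bit1=0)
  nb .....: next=#  (t=2,i=3, bit0=1)
  bits 01101001100100111000111110001001 = 1771278217

1771278217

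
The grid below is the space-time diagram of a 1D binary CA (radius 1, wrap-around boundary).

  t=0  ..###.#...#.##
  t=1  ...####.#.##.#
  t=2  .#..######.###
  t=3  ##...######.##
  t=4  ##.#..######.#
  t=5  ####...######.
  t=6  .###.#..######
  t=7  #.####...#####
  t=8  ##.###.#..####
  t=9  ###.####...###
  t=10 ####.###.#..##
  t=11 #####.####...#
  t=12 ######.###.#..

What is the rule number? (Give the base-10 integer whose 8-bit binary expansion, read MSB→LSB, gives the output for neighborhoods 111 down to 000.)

  [7] ### => #  t=0,i=3
  [6] ##. => #  t=0,i=4
  [5] #.# => #  t=0,i=5
  [4] #.. => .  t=0,i=0
  [3] .## => .  t=0,i=2
  [2] .#. => #  t=0,i=6
  [1] ..# => .  t=0,i=1
  [0] ... => #  t=0,i=8
  bits 11100101 = 229

229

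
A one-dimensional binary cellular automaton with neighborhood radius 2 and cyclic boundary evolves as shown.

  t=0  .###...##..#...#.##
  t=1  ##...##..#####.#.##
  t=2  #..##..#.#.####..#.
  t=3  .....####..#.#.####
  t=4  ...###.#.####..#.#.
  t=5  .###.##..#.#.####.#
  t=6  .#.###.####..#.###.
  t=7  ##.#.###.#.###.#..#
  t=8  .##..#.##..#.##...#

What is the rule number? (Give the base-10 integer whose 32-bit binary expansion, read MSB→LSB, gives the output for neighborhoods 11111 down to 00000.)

  [31] ##### => #  t=1,i=11
  [30] ####. => #  t=1,i=0
  [29] ###.# => #  t=1,i=13
  [28] ###.. => .  t=0,i=3
  [27] ##.## => #  t=0,i=0
  [26] ##.#. => #  t=1,i=14
  [25] ##..# => #  t=0,i=9
  [24] ##... => .  t=0,i=4
  [23] #.### => #  t=0,i=1
  [22] #.##. => #  t=0,i=17
  [21] #.#.# => .  t=1,i=15
  [20] #.#.. => .  t=2,i=0
  [19] #..## => .  t=1,i=8
  [18] #..#. => #  t=0,i=10
  [17] #...# => #  t=0,i=5
  [16] #.... => .  t=3,i=1
  [15] .#### => .  t=1,i=10
  [14] .###. => .  t=0,i=2
  [13] .##.# => #  t=0,i=18
  [12] .##.. => .  t=0,i=8
  [11] .#.## => .  t=0,i=16
  [10] .#.#. => #  t=2,i=8
  [9] .#..# => .  t=2,i=1
  [8] .#... => #  t=0,i=12
  [7] ..### => #  t=1,i=9
  [6] ..##. => .  t=0,i=7
  [5] ..#.# => #  t=0,i=15
  [4] ..#.. => #  t=0,i=11
  [3] ...## => #  t=0,i=6
  [2] ...#. => .  t=0,i=14
  [1] ....# => #  t=3,i=3
  [0] ..... => .  t=3,i=2
  bits 11101110110001100010010110111010 = 4005963194

4005963194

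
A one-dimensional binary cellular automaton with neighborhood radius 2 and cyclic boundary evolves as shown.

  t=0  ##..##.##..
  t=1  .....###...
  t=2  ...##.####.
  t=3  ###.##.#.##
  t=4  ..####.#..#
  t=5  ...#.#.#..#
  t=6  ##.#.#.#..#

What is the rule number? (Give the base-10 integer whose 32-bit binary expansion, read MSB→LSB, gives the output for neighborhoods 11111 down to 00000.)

963895610

  nb #####: next=.  (t=3,i=0, bit31=0)
  nb ####.: next=.  (t=2,i=8, bit30=0)
  nb ###.#: next=#  (t=3,i=2, bit29=1)
  nb ###..: next=#  (t=1,i=7, bit28=1)
  nb ##.##: next=#  (t=0,i=6, bit27=1)
  nb ##.#.: next=.  (t=3,i=6, bit26=0)
  nb ##..#: next=.  (t=0,i=2, bit25=0)
  nb ##...: next=#  (t=1,i=8, bit24=1)
  nb #.###: next=.  (t=2,i=6, bit23=0)
  nb #.##.: next=#  (t=0,i=7, bit22=1)
  nb #.#.#: next=#  (t=3,i=7, bit21=1)
  nb #.#..: next=#  (t=4,i=7, bit20=1)
  nb #..##: next=.  (t=0,i=3, bit19=0)
  nb #..#.: next=.  (t=4,i=9, bit18=0)
  nb #...#: next=#  (t=5,i=1, bit17=1)
  nb #....: next=#  (t=1,i=9, bit16=1)
  nb .####: next=#  (t=2,i=7, bit15=1)
  nb .###.: next=#  (t=1,i=6, bit14=1)
  nb .##.#: next=#  (t=0,i=5, bit13=1)
  nb .##..: next=.  (t=0,i=1, bit12=0)
  nb .#.##: next=.  (t=3,i=8, bit11=0)
  nb .#.#.: next=.  (t=5,i=4, bit10=0)
  nb .#..#: next=.  (t=4,i=0, bit9=0)
  nb .#...: next=#  (t=5,i=0, bit8=1)
  nb ..###: next=.  (t=1,i=5, bit7=0)
  nb ..##.: next=.  (t=0,i=0, bit6=0)
  nb ..#.#: next=#  (t=5,i=3, bit5=1)
  nb ..#..: next=#  (t=4,i=10, bit4=1)
  nb ...##: next=#  (t=1,i=4, bit3=1)
  nb ...#.: next=.  (t=5,i=2, bit2=0)
  nb ....#: next=#  (t=1,i=3, bit1=1)
  nb .....: next=.  (t=1,i=0, bit0=0)
  bits 00111001011100111110000100111010 = 963895610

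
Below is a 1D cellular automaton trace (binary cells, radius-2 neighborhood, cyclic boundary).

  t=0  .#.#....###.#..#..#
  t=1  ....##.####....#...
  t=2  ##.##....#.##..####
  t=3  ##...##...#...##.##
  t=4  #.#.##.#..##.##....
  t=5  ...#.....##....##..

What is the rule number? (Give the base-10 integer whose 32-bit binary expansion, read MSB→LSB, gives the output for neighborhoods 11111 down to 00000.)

3775482329

  nb #####: next=#  (t=2,i=17, bit31=1)
  nb ####.: next=#  (t=1,i=9, bit30=1)
  nb ###.#: next=#  (t=0,i=10, bit29=1)
  nb ###..: next=.  (t=1,i=10, bit28=0)
  nb ##.##: next=.  (t=1,i=6, bit27=0)
  nb ##.#.: next=.  (t=0,i=11, bit26=0)
  nb ##..#: next=.  (t=2,i=13, bit25=0)
  nb ##...: next=#  (t=1,i=11, bit24=1)
  nb #.###: next=.  (t=1,i=7, bit23=0)
  nb #.##.: next=.  (t=2,i=3, bit22=0)
  nb #.#.#: next=.  (t=0,i=1, bit21=0)
  nb #.#..: next=.  (t=0,i=3, bit20=0)
  nb #..##: next=#  (t=2,i=14, bit19=1)
  nb #..#.: next=.  (t=0,i=14, bit18=0)
  nb #...#: next=.  (t=3,i=3, bit17=0)
  nb #....: next=#  (t=0,i=5, bit16=1)
  nb .####: next=.  (t=1,i=8, bit15=0)
  nb .###.: next=#  (t=0,i=9, bit14=1)
  nb .##.#: next=.  (t=1,i=5, bit13=0)
  nb .##..: next=.  (t=2,i=4, bit12=0)
  nb .#.##: next=#  (t=2,i=10, bit11=1)
  nb .#.#.: next=.  (t=0,i=0, bit10=0)
  nb .#..#: next=.  (t=0,i=13, bit9=0)
  nb .#...: next=#  (t=0,i=4, bit8=1)
  nb ..###: next=#  (t=0,i=8, bit7=1)
  nb ..##.: next=#  (t=1,i=4, bit6=1)
  nb ..#.#: next=.  (t=0,i=18, bit5=0)
  nb ..#..: next=#  (t=0,i=15, bit4=1)
  nb ...##: next=#  (t=0,i=7, bit3=1)
  nb ...#.: next=.  (t=1,i=14, bit2=0)
  nb ....#: next=.  (t=0,i=6, bit1=0)
  nb .....: next=#  (t=1,i=0, bit0=1)
  bits 11100001000010010100100111011001 = 3775482329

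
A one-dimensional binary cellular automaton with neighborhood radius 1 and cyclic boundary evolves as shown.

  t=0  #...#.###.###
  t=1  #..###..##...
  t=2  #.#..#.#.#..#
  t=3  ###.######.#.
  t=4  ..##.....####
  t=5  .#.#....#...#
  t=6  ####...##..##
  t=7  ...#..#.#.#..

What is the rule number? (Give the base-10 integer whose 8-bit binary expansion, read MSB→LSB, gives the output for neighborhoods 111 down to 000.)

102

  [7] ### => .  t=0,i=7
  [6] ##. => #  t=0,i=0
  [5] #.# => #  t=0,i=5
  [4] #.. => .  t=0,i=1
  [3] .## => .  t=0,i=6
  [2] .#. => #  t=0,i=4
  [1] ..# => #  t=0,i=3
  [0] ... => .  t=0,i=2
  bits 01100110 = 102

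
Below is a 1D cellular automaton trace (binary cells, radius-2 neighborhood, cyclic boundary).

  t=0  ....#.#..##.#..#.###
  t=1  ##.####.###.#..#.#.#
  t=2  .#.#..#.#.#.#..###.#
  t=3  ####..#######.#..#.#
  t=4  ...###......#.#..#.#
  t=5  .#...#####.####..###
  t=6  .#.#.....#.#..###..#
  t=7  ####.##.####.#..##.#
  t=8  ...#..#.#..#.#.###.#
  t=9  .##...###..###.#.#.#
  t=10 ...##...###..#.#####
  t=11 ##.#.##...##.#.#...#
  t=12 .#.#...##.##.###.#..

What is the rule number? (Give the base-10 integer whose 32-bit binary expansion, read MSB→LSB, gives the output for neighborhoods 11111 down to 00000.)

  nb #####: next=.  (t=3,i=1, bit31=0)
  nb ####.: next=.  (t=1,i=5, bit30=0)
  nb ###.#: next=#  (t=1,i=1, bit29=1)
  nb ###..: next=#  (t=0,i=19, bit28=1)
  nb ##.##: next=.  (t=1,i=2, bit27=0)
  nb ##.#.: next=.  (t=0,i=11, bit26=0)
  nb ##..#: next=#  (t=3,i=4, bit25=1)
  nb ##...: next=#  (t=0,i=0, bit24=1)
  nb #.###: next=#  (t=0,i=17, bit23=1)
  nb #.##.: next=.  (t=7,i=5, bit22=0)
  nb #.#.#: next=#  (t=1,i=17, bit21=1)
  nb #.#..: next=#  (t=0,i=6, bit20=1)
  nb #..##: next=#  (t=0,i=8, bit19=1)
  nb #..#.: next=.  (t=0,i=14, bit18=0)
  nb #...#: next=#  (t=4,i=1, bit17=1)
  nb #....: next=#  (t=0,i=1, bit16=1)
  nb .####: next=.  (t=1,i=4, bit15=0)
  nb .###.: next=.  (t=0,i=18, bit14=0)
  nb .##.#: next=#  (t=0,i=10, bit13=1)
  nb .##..: next=.  (t=9,i=2, bit12=0)
  nb .#.##: next=.  (t=0,i=16, bit11=0)
  nb .#.#.: next=#  (t=0,i=5, bit10=1)
  nb .#..#: next=.  (t=0,i=7, bit9=0)
  nb .#...: next=.  (t=4,i=0, bit8=0)
  nb ..###: next=.  (t=2,i=15, bit7=0)
  nb ..##.: next=#  (t=0,i=9, bit6=1)
  nb ..#.#: next=#  (t=0,i=4, bit5=1)
  nb ..#..: next=.  (t=8,i=3, bit4=0)
  nb ...##: next=.  (t=4,i=2, bit3=0)
  nb ...#.: next=#  (t=0,i=3, bit2=1)
  nb ....#: next=.  (t=0,i=2, bit1=0)
  nb .....: next=#  (t=4,i=8, bit0=1)
  bits 00110011101110110010010001100101 = 867902565

867902565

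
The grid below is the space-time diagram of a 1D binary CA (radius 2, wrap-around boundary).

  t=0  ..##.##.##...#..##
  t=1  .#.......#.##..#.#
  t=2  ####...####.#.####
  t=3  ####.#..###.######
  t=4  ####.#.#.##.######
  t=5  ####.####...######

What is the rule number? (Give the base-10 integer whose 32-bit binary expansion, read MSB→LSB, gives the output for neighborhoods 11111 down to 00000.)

  [31] ##### => #  t=2,i=0
  [30] ####. => #  t=2,i=2
  [29] ###.# => #  t=2,i=10
  [28] ###.. => #  t=2,i=3
  [27] ##.## => .  t=0,i=4
  [26] ##.#. => .  t=2,i=11
  [25] ##..# => .  t=0,i=0
  [24] ##... => .  t=0,i=10
  [23] #.### => #  t=2,i=14
  [22] #.##. => .  t=0,i=5
  [21] #.#.# => #  t=1,i=17
  [20] #.#.. => #  t=1,i=1
  [19] #..## => #  t=0,i=1
  [18] #..#. => #  t=1,i=14
  [17] #...# => #  t=0,i=11
  [16] #.... => #  t=1,i=3
  [15] .#### => #  t=2,i=8
  [14] .###. => #  t=3,i=9
  [13] .##.# => .  t=0,i=3
  [12] .##.. => #  t=0,i=9
  [11] .#.## => #  t=1,i=10
  [10] .#.#. => #  t=1,i=0
  [9] .#..# => .  t=0,i=14
  [8] .#... => #  t=1,i=2
  [7] ..### => .  t=2,i=7
  [6] ..##. => .  t=0,i=2
  [5] ..#.# => #  t=1,i=9
  [4] ..#.. => .  t=0,i=13
  [3] ...## => .  t=2,i=6
  [2] ...#. => #  t=0,i=12
  [1] ....# => #  t=1,i=7
  [0] ..... => .  t=1,i=4
  bits 11110000101111111101110100100110 = 4039105830

4039105830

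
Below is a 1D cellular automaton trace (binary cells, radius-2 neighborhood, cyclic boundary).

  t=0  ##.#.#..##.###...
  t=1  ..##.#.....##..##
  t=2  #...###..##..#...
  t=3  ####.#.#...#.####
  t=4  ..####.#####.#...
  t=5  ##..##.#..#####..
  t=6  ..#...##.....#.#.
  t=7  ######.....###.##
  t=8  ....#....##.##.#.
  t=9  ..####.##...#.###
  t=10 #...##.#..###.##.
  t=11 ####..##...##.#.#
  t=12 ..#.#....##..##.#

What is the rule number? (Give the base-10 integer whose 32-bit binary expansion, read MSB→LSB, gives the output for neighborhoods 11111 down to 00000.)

1727152446

  [31] ##### => .  t=3,i=0
  [30] ####. => #  t=3,i=2
  [29] ###.# => #  t=3,i=3
  [28] ###.. => .  t=0,i=13
  [27] ##.## => .  t=0,i=10
  [26] ##.#. => #  t=0,i=2
  [25] ##..# => #  t=1,i=0
  [24] ##... => .  t=0,i=14
  [23] #.### => #  t=0,i=11
  [22] #.##. => #  t=8,i=12
  [21] #.#.# => #  t=0,i=3
  [20] #.#.. => #  t=0,i=5
  [19] #..## => .  t=0,i=7
  [18] #..#. => .  t=2,i=12
  [17] #...# => #  t=0,i=15
  [16] #.... => .  t=1,i=7
  [15] .#### => .  t=3,i=14
  [14] .###. => #  t=0,i=12
  [13] .##.# => .  t=0,i=1
  [12] .##.. => .  t=1,i=12
  [11] .#.## => .  t=3,i=12
  [10] .#.#. => .  t=0,i=4
  [9] .#..# => .  t=0,i=6
  [8] .#... => #  t=1,i=6
  [7] ..### => .  t=2,i=4
  [6] ..##. => .  t=0,i=0
  [5] ..#.# => #  t=3,i=11
  [4] ..#.. => #  t=2,i=0
  [3] ...## => #  t=0,i=16
  [2] ...#. => #  t=2,i=16
  [1] ....# => #  t=1,i=9
  [0] ..... => .  t=1,i=8
  bits 01100110111100100100000100111110 = 1727152446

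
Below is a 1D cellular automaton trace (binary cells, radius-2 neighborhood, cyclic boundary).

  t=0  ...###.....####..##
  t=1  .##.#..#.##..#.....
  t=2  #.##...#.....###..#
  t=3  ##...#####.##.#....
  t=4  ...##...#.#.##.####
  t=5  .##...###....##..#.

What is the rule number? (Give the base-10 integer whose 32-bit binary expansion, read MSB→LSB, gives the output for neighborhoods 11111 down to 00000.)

1275289918

  #####|.  b31=0 t=3,i=7
  ####.|#  b30=1 t=0,i=13
  ###.#|.  b29=0 t=3,i=9
  ###..|.  b28=0 t=0,i=5
  ##.##|#  b27=1 t=2,i=1
  ##.#.|#  b26=1 t=1,i=3
  ##..#|.  b25=0 t=0,i=15
  ##...|.  b24=0 t=0,i=0
  #.###|.  b23=0 t=4,i=15
  #.##.|.  b22=0 t=1,i=9
  #.#.#|.  b21=0 t=4,i=10
  #.#..|.  b20=0 t=1,i=4
  #..##|.  b19=0 t=0,i=16
  #..#.|.  b18=0 t=1,i=6
  #...#|#  b17=1 t=0,i=1
  #....|#  b16=1 t=0,i=7
  .####|.  b15=0 t=0,i=12
  .###.|#  b14=1 t=0,i=4
  .##.#|#  b13=1 t=1,i=2
  .##..|.  b12=0 t=0,i=18
  .#.##|.  b11=0 t=1,i=8
  .#.#.|.  b10=0 t=4,i=9
  .#..#|.  b9=0 t=1,i=5
  .#...|#  b8=1 t=1,i=14
  ..###|.  b7=0 t=0,i=3
  ..##.|.  b6=0 t=0,i=17
  ..#.#|#  b5=1 t=1,i=7
  ..#..|#  b4=1 t=1,i=13
  ...##|#  b3=1 t=0,i=2
  ...#.|#  b2=1 t=2,i=6
  ....#|#  b1=1 t=0,i=9
  .....|.  b0=0 t=0,i=8
  bits 01001100000000110110000100111110 = 1275289918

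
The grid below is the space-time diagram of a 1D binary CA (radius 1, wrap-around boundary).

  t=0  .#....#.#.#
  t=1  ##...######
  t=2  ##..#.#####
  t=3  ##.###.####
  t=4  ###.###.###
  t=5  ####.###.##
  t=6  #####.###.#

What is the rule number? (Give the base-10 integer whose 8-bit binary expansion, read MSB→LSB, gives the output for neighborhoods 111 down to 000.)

  [7] ### => #  t=1,i=0
  [6] ##. => #  t=1,i=1
  [5] #.# => #  t=0,i=0
  [4] #.. => .  t=0,i=2
  [3] .## => .  t=1,i=5
  [2] .#. => #  t=0,i=1
  [1] ..# => #  t=0,i=5
  [0] ... => .  t=0,i=3
  bits 11100110 = 230

230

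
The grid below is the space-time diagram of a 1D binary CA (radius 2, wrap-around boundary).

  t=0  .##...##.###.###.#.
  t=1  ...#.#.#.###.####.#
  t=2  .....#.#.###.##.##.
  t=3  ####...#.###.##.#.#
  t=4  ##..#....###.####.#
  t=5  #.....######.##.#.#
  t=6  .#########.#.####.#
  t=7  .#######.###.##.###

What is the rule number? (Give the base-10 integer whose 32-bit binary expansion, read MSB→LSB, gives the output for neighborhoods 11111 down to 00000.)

2783044235

  [31] ##### => #  t=3,i=1
  [30] ####. => .  t=1,i=15
  [29] ###.# => #  t=0,i=11
  [28] ###.. => .  t=3,i=3
  [27] ##.## => .  t=0,i=8
  [26] ##.#. => #  t=0,i=16
  [25] ##..# => .  t=4,i=2
  [24] ##... => #  t=0,i=3
  [23] #.### => #  t=0,i=9
  [22] #.##. => #  t=2,i=13
  [21] #.#.# => #  t=1,i=5
  [20] #.#.. => .  t=0,i=17
  [19] #..## => .  t=0,i=0
  [18] #..#. => .  t=4,i=3
  [17] #...# => .  t=0,i=4
  [16] #.... => #  t=2,i=0
  [15] .#### => #  t=1,i=14
  [14] .###. => #  t=0,i=10
  [13] .##.# => #  t=0,i=7
  [12] .##.. => .  t=0,i=2
  [11] .#.## => .  t=1,i=8
  [10] .#.#. => .  t=1,i=4
  [9] .#..# => #  t=0,i=18
  [8] .#... => .  t=1,i=0
  [7] ..### => #  t=4,i=9
  [6] ..##. => .  t=0,i=1
  [5] ..#.# => .  t=1,i=3
  [4] ..#.. => .  t=4,i=4
  [3] ...## => #  t=0,i=5
  [2] ...#. => .  t=1,i=2
  [1] ....# => #  t=2,i=3
  [0] ..... => #  t=2,i=1
  bits 10100101111000011110001010001011 = 2783044235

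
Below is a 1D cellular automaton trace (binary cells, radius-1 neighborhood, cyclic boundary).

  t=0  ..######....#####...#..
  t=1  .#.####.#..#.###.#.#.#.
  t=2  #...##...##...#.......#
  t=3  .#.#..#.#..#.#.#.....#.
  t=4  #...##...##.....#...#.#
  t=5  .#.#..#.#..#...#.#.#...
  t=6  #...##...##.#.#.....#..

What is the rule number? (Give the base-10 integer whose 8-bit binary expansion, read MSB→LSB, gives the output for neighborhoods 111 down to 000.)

146

  [7] ### => #  t=0,i=3
  [6] ##. => .  t=0,i=7
  [5] #.# => .  t=1,i=2
  [4] #.. => #  t=0,i=8
  [3] .## => .  t=0,i=2
  [2] .#. => .  t=0,i=20
  [1] ..# => #  t=0,i=1
  [0] ... => .  t=0,i=0
  bits 10010010 = 146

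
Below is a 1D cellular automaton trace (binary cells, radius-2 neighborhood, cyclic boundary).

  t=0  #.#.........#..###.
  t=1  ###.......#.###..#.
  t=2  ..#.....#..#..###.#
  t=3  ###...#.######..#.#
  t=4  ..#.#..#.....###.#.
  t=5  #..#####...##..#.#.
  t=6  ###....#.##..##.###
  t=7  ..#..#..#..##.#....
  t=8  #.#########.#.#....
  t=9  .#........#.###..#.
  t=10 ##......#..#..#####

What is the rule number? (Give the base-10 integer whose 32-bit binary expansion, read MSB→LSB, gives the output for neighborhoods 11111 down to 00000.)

  #####|.  b31=0 t=3,i=10
  ####.|.  b30=0 t=3,i=1
  ###.#|#  b29=1 t=0,i=17
  ###..|#  b28=1 t=1,i=2
  ##.##|.  b27=0 t=6,i=15
  ##.#.|.  b26=0 t=0,i=18
  ##..#|#  b25=1 t=1,i=15
  ##...|.  b24=0 t=1,i=3
  #.###|.  b23=0 t=1,i=0
  #.##.|.  b22=0 t=6,i=9
  #.#.#|#  b21=1 t=0,i=0
  #.#..|#  b20=1 t=0,i=2
  #..##|#  b19=1 t=0,i=14
  #..#.|#  b18=1 t=1,i=16
  #...#|#  b17=1 t=3,i=4
  #....|.  b16=0 t=0,i=4
  .####|.  b15=0 t=3,i=0
  .###.|.  b14=0 t=0,i=16
  .##.#|#  b13=1 t=6,i=14
  .##..|.  b12=0 t=5,i=12
  .#.##|#  b11=1 t=1,i=11
  .#.#.|#  b10=1 t=0,i=1
  .#..#|#  b9=1 t=0,i=13
  .#...|.  b8=0 t=0,i=3
  ..###|.  b7=0 t=0,i=15
  ..##.|.  b6=0 t=5,i=11
  ..#.#|.  b5=0 t=1,i=10
  ..#..|#  b4=1 t=0,i=12
  ...##|#  b3=1 t=4,i=12
  ...#.|.  b2=0 t=0,i=11
  ....#|#  b1=1 t=0,i=10
  .....|.  b0=0 t=0,i=5
  bits 00110010001111100010111000011010 = 842935834

842935834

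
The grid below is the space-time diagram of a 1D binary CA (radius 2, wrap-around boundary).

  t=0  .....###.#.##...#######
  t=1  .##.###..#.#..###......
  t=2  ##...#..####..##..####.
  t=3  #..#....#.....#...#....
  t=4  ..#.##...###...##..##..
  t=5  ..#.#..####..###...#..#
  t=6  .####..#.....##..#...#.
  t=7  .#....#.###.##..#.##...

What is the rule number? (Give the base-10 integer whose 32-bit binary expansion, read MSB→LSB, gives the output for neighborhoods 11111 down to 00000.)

  nb #####: next=.  (t=0,i=18, bit31=0)
  nb ####.: next=.  (t=0,i=21, bit30=0)
  nb ###.#: next=.  (t=0,i=7, bit29=0)
  nb ###..: next=.  (t=0,i=22, bit28=0)
  nb ##.##: next=.  (t=1,i=3, bit27=0)
  nb ##.#.: next=.  (t=0,i=8, bit26=0)
  nb ##..#: next=.  (t=1,i=7, bit25=0)
  nb ##...: next=.  (t=0,i=0, bit24=0)
  nb #.###: next=.  (t=1,i=4, bit23=0)
  nb #.##.: next=#  (t=0,i=11, bit22=1)
  nb #.#.#: next=#  (t=0,i=9, bit21=1)
  nb #.#..: next=#  (t=1,i=11, bit20=1)
  nb #..##: next=.  (t=1,i=13, bit19=0)
  nb #..#.: next=#  (t=1,i=8, bit18=1)
  nb #...#: next=#  (t=0,i=14, bit17=1)
  nb #....: next=#  (t=0,i=1, bit16=1)
  nb .####: next=.  (t=0,i=17, bit15=0)
  nb .###.: next=#  (t=0,i=6, bit14=1)
  nb .##.#: next=.  (t=1,i=2, bit13=0)
  nb .##..: next=.  (t=0,i=12, bit12=0)
  nb .#.##: next=.  (t=0,i=10, bit11=0)
  nb .#.#.: next=#  (t=1,i=10, bit10=1)
  nb .#..#: next=.  (t=1,i=12, bit9=0)
  nb .#...: next=#  (t=3,i=4, bit8=1)
  nb ..###: next=#  (t=0,i=5, bit7=1)
  nb ..##.: next=#  (t=1,i=1, bit6=1)
  nb ..#.#: next=#  (t=1,i=9, bit5=1)
  nb ..#..: next=.  (t=2,i=5, bit4=0)
  nb ...##: next=#  (t=0,i=4, bit3=1)
  nb ...#.: next=.  (t=2,i=4, bit2=0)
  nb ....#: next=.  (t=0,i=3, bit1=0)
  nb .....: next=#  (t=0,i=2, bit0=1)
  bits 00000000011101110100010111101001 = 7816681

7816681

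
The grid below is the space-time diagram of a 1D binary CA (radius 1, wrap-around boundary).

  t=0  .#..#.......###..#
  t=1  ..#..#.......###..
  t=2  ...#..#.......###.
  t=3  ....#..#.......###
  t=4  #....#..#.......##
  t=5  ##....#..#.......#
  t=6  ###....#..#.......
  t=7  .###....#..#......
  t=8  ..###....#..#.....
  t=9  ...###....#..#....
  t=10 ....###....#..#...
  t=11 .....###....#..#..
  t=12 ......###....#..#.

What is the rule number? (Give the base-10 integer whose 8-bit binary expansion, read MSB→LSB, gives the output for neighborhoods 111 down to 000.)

208

  ###|#  b7=1 t=0,i=13
  ##.|#  b6=1 t=0,i=14
  #.#|.  b5=0 t=0,i=0
  #..|#  b4=1 t=0,i=2
  .##|.  b3=0 t=0,i=12
  .#.|.  b2=0 t=0,i=1
  ..#|.  b1=0 t=0,i=3
  ...|.  b0=0 t=0,i=6
  bits 11010000 = 208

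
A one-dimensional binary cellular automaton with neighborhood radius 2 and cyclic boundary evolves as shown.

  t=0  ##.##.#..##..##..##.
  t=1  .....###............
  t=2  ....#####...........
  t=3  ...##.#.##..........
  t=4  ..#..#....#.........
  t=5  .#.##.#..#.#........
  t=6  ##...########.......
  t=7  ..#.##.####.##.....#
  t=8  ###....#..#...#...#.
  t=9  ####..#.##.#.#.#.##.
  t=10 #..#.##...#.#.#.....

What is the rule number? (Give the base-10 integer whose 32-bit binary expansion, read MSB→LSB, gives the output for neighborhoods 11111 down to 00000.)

  [31] ##### => #  t=2,i=6
  [30] ####. => .  t=2,i=7
  [29] ###.# => #  t=7,i=10
  [28] ###.. => #  t=1,i=7
  [27] ##.## => .  t=0,i=2
  [26] ##.#. => #  t=0,i=5
  [25] ##..# => .  t=0,i=11
  [24] ##... => #  t=1,i=8
  [23] #.### => #  t=7,i=7
  [22] #.##. => .  t=0,i=0
  [21] #.#.# => .  t=3,i=6
  [20] #.#.. => #  t=0,i=6
  [19] #..## => .  t=0,i=8
  [18] #..#. => #  t=4,i=4
  [17] #...# => .  t=6,i=3
  [16] #.... => .  t=1,i=9
  [15] .#### => .  t=2,i=5
  [14] .###. => #  t=1,i=6
  [13] .##.# => .  t=0,i=1
  [12] .##.. => .  t=0,i=10
  [11] .#.## => .  t=3,i=7
  [10] .#.#. => #  t=5,i=10
  [9] .#..# => #  t=0,i=7
  [8] .#... => #  t=4,i=6
  [7] ..### => #  t=1,i=5
  [6] ..##. => .  t=0,i=9
  [5] ..#.# => #  t=5,i=1
  [4] ..#.. => .  t=4,i=2
  [3] ...## => #  t=1,i=4
  [2] ...#. => #  t=4,i=1
  [1] ....# => .  t=1,i=3
  [0] ..... => .  t=1,i=0
  bits 10110101100101000100011110101100 = 3046393772

3046393772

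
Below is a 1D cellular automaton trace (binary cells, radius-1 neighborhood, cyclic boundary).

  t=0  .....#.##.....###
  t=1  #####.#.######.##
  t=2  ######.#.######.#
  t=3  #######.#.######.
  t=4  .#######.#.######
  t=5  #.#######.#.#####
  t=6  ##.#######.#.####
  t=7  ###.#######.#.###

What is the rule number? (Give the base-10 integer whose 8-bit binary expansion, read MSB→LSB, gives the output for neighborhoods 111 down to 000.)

  ###|#  b7=1 t=0,i=15
  ##.|#  b6=1 t=0,i=8
  #.#|#  b5=1 t=0,i=6
  #..|#  b4=1 t=0,i=0
  .##|.  b3=0 t=0,i=7
  .#.|.  b2=0 t=0,i=5
  ..#|#  b1=1 t=0,i=4
  ...|#  b0=1 t=0,i=1
  bits 11110011 = 243

243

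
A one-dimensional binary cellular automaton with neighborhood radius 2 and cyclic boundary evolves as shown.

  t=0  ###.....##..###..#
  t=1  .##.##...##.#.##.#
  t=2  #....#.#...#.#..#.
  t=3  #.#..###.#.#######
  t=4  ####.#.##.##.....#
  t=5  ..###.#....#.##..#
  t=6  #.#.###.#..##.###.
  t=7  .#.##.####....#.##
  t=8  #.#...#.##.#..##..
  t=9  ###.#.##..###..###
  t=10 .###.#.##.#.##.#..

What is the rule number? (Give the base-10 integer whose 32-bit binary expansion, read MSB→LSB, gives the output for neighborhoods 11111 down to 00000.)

  nb #####: next=.  (t=3,i=13, bit31=0)
  nb ####.: next=#  (t=0,i=1, bit30=1)
  nb ###.#: next=#  (t=3,i=0, bit29=1)
  nb ###..: next=#  (t=0,i=2, bit28=1)
  nb ##.##: next=.  (t=1,i=3, bit27=0)
  nb ##.#.: next=#  (t=1,i=11, bit26=1)
  nb ##..#: next=#  (t=0,i=10, bit25=1)
  nb ##...: next=.  (t=0,i=3, bit24=0)
  nb #.###: next=#  (t=3,i=11, bit23=1)
  nb #.##.: next=.  (t=1,i=1, bit22=0)
  nb #.#.#: next=.  (t=1,i=12, bit21=0)
  nb #.#..: next=#  (t=2,i=0, bit20=1)
  nb #..##: next=.  (t=0,i=11, bit19=0)
  nb #..#.: next=#  (t=2,i=15, bit18=1)
  nb #...#: next=#  (t=1,i=7, bit17=1)
  nb #....: next=#  (t=0,i=4, bit16=1)
  nb .####: next=.  (t=0,i=0, bit15=0)
  nb .###.: next=.  (t=0,i=13, bit14=0)
  nb .##.#: next=.  (t=1,i=2, bit13=0)
  nb .##..: next=#  (t=0,i=9, bit12=1)
  nb .#.##: next=#  (t=1,i=0, bit11=1)
  nb .#.#.: next=#  (t=2,i=6, bit10=1)
  nb .#..#: next=#  (t=2,i=14, bit9=1)
  nb .#...: next=.  (t=2,i=1, bit8=0)
  nb ..###: next=#  (t=0,i=12, bit7=1)
  nb ..##.: next=.  (t=0,i=8, bit6=0)
  nb ..#.#: next=#  (t=2,i=5, bit5=1)
  nb ..#..: next=.  (t=5,i=17, bit4=0)
  nb ...##: next=.  (t=0,i=7, bit3=0)
  nb ...#.: next=.  (t=2,i=4, bit2=0)
  nb ....#: next=.  (t=0,i=6, bit1=0)
  nb .....: next=#  (t=0,i=5, bit0=1)
  bits 01110110100101110001111010100001 = 1989615265

1989615265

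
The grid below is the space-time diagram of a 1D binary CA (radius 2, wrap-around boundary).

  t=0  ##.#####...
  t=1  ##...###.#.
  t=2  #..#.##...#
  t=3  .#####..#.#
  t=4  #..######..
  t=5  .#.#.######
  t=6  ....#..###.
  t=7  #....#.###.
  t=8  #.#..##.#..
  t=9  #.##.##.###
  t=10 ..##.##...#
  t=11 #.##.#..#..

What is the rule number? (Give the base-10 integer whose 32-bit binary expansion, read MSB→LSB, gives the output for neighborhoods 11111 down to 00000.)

  [31] ##### => #  t=0,i=5
  [30] ####. => #  t=0,i=6
  [29] ###.# => .  t=1,i=7
  [28] ###.. => #  t=0,i=7
  [27] ##.## => .  t=0,i=2
  [26] ##.#. => .  t=1,i=8
  [25] ##..# => #  t=2,i=1
  [24] ##... => .  t=0,i=8
  [23] #.### => .  t=0,i=3
  [22] #.##. => #  t=1,i=0
  [21] #.#.# => .  t=1,i=9
  [20] #.#.. => #  t=7,i=0
  [19] #..## => .  t=4,i=2
  [18] #..#. => #  t=2,i=2
  [17] #...# => #  t=0,i=9
  [16] #.... => #  t=6,i=0
  [15] .#### => .  t=0,i=4
  [14] .###. => #  t=1,i=6
  [13] .##.# => #  t=0,i=1
  [12] .##.. => .  t=1,i=1
  [11] .#.## => #  t=1,i=10
  [10] .#.#. => .  t=3,i=9
  [9] .#..# => #  t=4,i=1
  [8] .#... => .  t=7,i=1
  [7] ..### => #  t=1,i=5
  [6] ..##. => #  t=0,i=0
  [5] ..#.# => #  t=2,i=3
  [4] ..#.. => .  t=4,i=0
  [3] ...## => .  t=0,i=10
  [2] ...#. => .  t=6,i=3
  [1] ....# => .  t=6,i=2
  [0] ..... => .  t=6,i=1
  bits 11010010010101110110101011100000 = 3528944352

3528944352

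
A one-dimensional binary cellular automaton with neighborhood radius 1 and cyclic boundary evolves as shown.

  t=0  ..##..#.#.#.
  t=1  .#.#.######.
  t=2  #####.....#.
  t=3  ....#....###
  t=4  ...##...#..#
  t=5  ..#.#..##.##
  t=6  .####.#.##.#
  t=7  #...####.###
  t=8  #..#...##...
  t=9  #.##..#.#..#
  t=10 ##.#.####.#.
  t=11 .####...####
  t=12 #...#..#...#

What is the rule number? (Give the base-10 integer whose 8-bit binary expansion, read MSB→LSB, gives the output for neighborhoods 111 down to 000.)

102

  ###|.  b7=0 t=1,i=6
  ##.|#  b6=1 t=0,i=3
  #.#|#  b5=1 t=0,i=7
  #..|.  b4=0 t=0,i=4
  .##|.  b3=0 t=0,i=2
  .#.|#  b2=1 t=0,i=6
  ..#|#  b1=1 t=0,i=1
  ...|.  b0=0 t=0,i=0
  bits 01100110 = 102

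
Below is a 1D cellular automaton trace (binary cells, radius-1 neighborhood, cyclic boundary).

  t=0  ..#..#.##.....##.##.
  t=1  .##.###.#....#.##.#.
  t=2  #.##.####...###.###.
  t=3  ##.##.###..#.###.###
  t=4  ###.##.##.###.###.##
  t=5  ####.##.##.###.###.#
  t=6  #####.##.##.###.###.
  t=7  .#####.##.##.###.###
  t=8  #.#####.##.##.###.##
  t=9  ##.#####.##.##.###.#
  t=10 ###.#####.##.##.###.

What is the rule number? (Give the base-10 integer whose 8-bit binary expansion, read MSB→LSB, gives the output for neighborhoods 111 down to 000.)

  nb ###: next=#  (t=1,i=5, bit7=1)
  nb ##.: next=#  (t=0,i=8, bit6=1)
  nb #.#: next=#  (t=0,i=6, bit5=1)
  nb #..: next=.  (t=0,i=3, bit4=0)
  nb .##: next=.  (t=0,i=7, bit3=0)
  nb .#.: next=#  (t=0,i=2, bit2=1)
  nb ..#: next=#  (t=0,i=1, bit1=1)
  nb ...: next=.  (t=0,i=0, bit0=0)
  bits 11100110 = 230

230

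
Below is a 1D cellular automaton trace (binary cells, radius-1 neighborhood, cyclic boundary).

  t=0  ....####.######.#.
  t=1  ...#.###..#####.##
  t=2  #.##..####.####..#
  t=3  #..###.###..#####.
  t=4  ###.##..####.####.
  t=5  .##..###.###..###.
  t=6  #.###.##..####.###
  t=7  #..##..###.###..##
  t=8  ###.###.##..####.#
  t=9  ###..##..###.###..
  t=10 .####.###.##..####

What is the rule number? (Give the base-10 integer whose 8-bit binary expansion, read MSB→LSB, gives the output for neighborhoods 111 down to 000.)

  [7] ### => #  t=0,i=5
  [6] ##. => #  t=0,i=7
  [5] #.# => .  t=0,i=8
  [4] #.. => #  t=0,i=17
  [3] .## => .  t=0,i=4
  [2] .#. => #  t=0,i=16
  [1] ..# => #  t=0,i=3
  [0] ... => .  t=0,i=0
  bits 11010110 = 214

214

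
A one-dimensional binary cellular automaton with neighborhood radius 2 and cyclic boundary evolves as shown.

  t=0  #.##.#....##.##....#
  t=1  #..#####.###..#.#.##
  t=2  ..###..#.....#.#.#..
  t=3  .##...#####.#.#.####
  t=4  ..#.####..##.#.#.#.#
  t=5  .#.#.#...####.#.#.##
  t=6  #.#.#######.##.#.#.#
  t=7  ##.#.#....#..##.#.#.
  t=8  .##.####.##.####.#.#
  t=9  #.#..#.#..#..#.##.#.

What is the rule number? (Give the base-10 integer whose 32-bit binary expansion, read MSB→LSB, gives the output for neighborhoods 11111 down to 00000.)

606059997

  ##### -> .   bit 31 = 0  t=1,i=5
  ####. -> .   bit 30 = 0  t=1,i=6
  ###.# -> #   bit 29 = 1  t=1,i=7
  ###.. -> .   bit 28 = 0  t=1,i=0
  ##.## -> .   bit 27 = 0  t=0,i=1
  ##.#. -> #   bit 26 = 1  t=0,i=4
  ##..# -> .   bit 25 = 0  t=1,i=1
  ##... -> .   bit 24 = 0  t=0,i=15
  #.### -> .   bit 23 = 0  t=1,i=9
  #.##. -> .   bit 22 = 0  t=0,i=2
  #.#.# -> .   bit 21 = 0  t=1,i=16
  #.#.. -> #   bit 20 = 1  t=0,i=5
  #..## -> #   bit 19 = 1  t=1,i=2
  #..#. -> #   bit 18 = 1  t=1,i=13
  #...# -> #   bit 17 = 1  t=3,i=4
  #.... -> #   bit 16 = 1  t=0,i=7
  .#### -> #   bit 15 = 1  t=1,i=4
  .###. -> .   bit 14 = 0  t=1,i=10
  .##.# -> #   bit 13 = 1  t=0,i=0
  .##.. -> #   bit 12 = 1  t=0,i=14
  .#.## -> #   bit 11 = 1  t=1,i=17
  .#.#. -> #   bit 10 = 1  t=1,i=15
  .#..# -> .   bit 9 = 0  t=4,i=0
  .#... -> #   bit 8 = 1  t=0,i=6
  ..### -> #   bit 7 = 1  t=1,i=3
  ..##. -> #   bit 6 = 1  t=0,i=10
  ..#.# -> .   bit 5 = 0  t=1,i=14
  ..#.. -> #   bit 4 = 1  t=2,i=7
  ...## -> #   bit 3 = 1  t=0,i=9
  ...#. -> #   bit 2 = 1  t=2,i=12
  ....# -> .   bit 1 = 0  t=0,i=8
  ..... -> #   bit 0 = 1  t=2,i=10
  bits 00100100000111111011110111011101 = 606059997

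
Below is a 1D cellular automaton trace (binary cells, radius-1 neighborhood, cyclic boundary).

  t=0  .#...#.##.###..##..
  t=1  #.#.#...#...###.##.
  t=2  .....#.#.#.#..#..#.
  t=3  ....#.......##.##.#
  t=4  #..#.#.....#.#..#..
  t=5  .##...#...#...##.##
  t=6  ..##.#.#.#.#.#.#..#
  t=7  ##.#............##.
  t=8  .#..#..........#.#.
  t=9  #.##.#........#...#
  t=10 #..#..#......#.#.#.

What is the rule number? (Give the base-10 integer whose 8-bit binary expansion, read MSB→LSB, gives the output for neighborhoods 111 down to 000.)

  ### -> .   bit 7 = 0  t=0,i=11
  ##. -> #   bit 6 = 1  t=0,i=8
  #.# -> .   bit 5 = 0  t=0,i=6
  #.. -> #   bit 4 = 1  t=0,i=2
  .## -> .   bit 3 = 0  t=0,i=7
  .#. -> .   bit 2 = 0  t=0,i=1
  ..# -> #   bit 1 = 1  t=0,i=0
  ... -> .   bit 0 = 0  t=0,i=3
  bits 01010010 = 82

82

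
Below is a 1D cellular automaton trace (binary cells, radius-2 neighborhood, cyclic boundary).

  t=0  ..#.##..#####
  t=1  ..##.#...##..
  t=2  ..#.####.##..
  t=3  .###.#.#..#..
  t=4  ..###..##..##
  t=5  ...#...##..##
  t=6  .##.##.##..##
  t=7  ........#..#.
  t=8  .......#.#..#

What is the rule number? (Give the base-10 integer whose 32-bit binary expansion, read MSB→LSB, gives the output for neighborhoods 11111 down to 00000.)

2752699236

  #####|#  b31=1 t=0,i=10
  ####.|.  b30=0 t=0,i=11
  ###.#|#  b29=1 t=2,i=7
  ###..|.  b28=0 t=0,i=12
  ##.##|.  b27=0 t=2,i=8
  ##.#.|#  b26=1 t=1,i=4
  ##..#|.  b25=0 t=0,i=0
  ##...|.  b24=0 t=1,i=11
  #.###|.  b23=0 t=2,i=4
  #.##.|.  b22=0 t=0,i=4
  #.#.#|.  b21=0 t=3,i=5
  #.#..|#  b20=1 t=1,i=5
  #..##|.  b19=0 t=0,i=7
  #..#.|.  b18=0 t=0,i=1
  #...#|#  b17=1 t=1,i=7
  #....|.  b16=0 t=1,i=12
  .####|#  b15=1 t=0,i=9
  .###.|#  b14=1 t=3,i=2
  .##.#|.  b13=0 t=1,i=3
  .##..|#  b12=1 t=0,i=5
  .#.##|#  b11=1 t=0,i=3
  .#.#.|.  b10=0 t=3,i=6
  .#..#|#  b9=1 t=3,i=8
  .#...|#  b8=1 t=1,i=6
  ..###|.  b7=0 t=0,i=8
  ..##.|#  b6=1 t=1,i=2
  ..#.#|#  b5=1 t=0,i=2
  ..#..|.  b4=0 t=3,i=10
  ...##|.  b3=0 t=1,i=1
  ...#.|#  b2=1 t=2,i=1
  ....#|.  b1=0 t=1,i=0
  .....|.  b0=0 t=7,i=1
  bits 10100100000100101101101101100100 = 2752699236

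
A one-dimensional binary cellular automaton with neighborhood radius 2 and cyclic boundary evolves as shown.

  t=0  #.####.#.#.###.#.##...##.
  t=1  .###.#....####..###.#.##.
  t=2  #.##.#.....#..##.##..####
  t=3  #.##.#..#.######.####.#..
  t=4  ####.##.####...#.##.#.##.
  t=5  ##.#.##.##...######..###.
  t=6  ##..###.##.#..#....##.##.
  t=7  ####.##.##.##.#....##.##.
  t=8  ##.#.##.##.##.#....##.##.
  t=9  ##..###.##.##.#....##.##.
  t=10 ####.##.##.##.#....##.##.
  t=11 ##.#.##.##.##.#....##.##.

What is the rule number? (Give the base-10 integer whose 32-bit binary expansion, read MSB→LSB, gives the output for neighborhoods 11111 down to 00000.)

584776309

  ##### -> .   bit 31 = 0  t=2,i=23
  ####. -> .   bit 30 = 0  t=0,i=4
  ###.# -> #   bit 29 = 1  t=0,i=5
  ###.. -> .   bit 28 = 0  t=1,i=13
  ##.## -> .   bit 27 = 0  t=2,i=1
  ##.#. -> .   bit 26 = 0  t=0,i=6
  ##..# -> #   bit 25 = 1  t=1,i=14
  ##... -> .   bit 24 = 0  t=0,i=19
  #.### -> #   bit 23 = 1  t=0,i=2
  #.##. -> #   bit 22 = 1  t=0,i=17
  #.#.# -> .   bit 21 = 0  t=0,i=0
  #.#.. -> #   bit 20 = 1  t=1,i=5
  #..## -> #   bit 19 = 1  t=1,i=0
  #..#. -> .   bit 18 = 0  t=3,i=7
  #...# -> #   bit 17 = 1  t=0,i=20
  #.... -> .   bit 16 = 0  t=1,i=7
  .#### -> #   bit 15 = 1  t=0,i=3
  .###. -> #   bit 14 = 1  t=0,i=12
  .##.# -> #   bit 13 = 1  t=0,i=23
  .##.. -> #   bit 12 = 1  t=0,i=18
  .#.## -> #   bit 11 = 1  t=0,i=1
  .#.#. -> .   bit 10 = 0  t=0,i=8
  .#..# -> #   bit 9 = 1  t=2,i=12
  .#... -> .   bit 8 = 0  t=1,i=6
  ..### -> .   bit 7 = 0  t=1,i=1
  ..##. -> #   bit 6 = 1  t=0,i=22
  ..#.# -> #   bit 5 = 1  t=3,i=0
  ..#.. -> #   bit 4 = 1  t=2,i=11
  ...## -> .   bit 3 = 0  t=0,i=21
  ...#. -> #   bit 2 = 1  t=2,i=10
  ....# -> .   bit 1 = 0  t=1,i=8
  ..... -> #   bit 0 = 1  t=2,i=8
  bits 00100010110110101111101001110101 = 584776309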